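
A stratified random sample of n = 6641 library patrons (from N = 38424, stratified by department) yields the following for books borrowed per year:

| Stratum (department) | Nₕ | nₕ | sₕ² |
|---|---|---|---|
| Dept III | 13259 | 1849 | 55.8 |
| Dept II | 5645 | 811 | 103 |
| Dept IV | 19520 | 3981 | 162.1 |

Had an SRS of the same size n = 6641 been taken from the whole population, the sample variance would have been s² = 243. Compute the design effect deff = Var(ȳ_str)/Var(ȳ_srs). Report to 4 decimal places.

0.4561

Var(ȳ_str) = Σ Wₕ²(1−fₕ)sₕ²/nₕ with Wₕ = Nₕ/38424:
  Dept III: (13259/38424)²·(1−1849/13259)·55.8/1849 = 0.0030923494
  Dept II: (5645/38424)²·(1−811/5645)·103/811 = 0.0023473714
  Dept IV: (19520/38424)²·(1−3981/19520)·162.1/3981 = 0.0083654358
  → Var(ȳ_str) = 0.013805157.
Var(ȳ_srs) = (1 − 6641/38424)·243/6641 = 0.030266702.
deff = 0.013805157 / 0.030266702 = 0.4561.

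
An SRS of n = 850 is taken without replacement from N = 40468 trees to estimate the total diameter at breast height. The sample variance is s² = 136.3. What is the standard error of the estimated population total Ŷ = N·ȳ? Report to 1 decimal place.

Var(Ŷ) = N²·Var(ȳ) = N²·(1 − n/N)·s²/n.
f = 850/40468 = 0.02100425; Var(ȳ) = 0.97899575·136.3/850 = 0.15698485.
Var(Ŷ) = 40468² · 0.15698485 = 2.5708766 × 10^8.
SE(Ŷ) = √(2.5708766 × 10^8) = 16034.0.

16034.0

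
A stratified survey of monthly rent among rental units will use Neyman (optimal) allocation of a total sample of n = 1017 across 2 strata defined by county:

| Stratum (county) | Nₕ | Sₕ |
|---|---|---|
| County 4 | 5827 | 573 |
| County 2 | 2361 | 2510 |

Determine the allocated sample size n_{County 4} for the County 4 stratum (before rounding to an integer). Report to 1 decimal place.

Neyman allocation: nₕ = n·NₕSₕ / Σⱼ NⱼSⱼ.
Σ NⱼSⱼ = 5827·573 + 2361·2510 = 9.264981 × 10^6.
n_{County 4} = 1017·5827·573 / (9.264981 × 10^6) = 366.5.

366.5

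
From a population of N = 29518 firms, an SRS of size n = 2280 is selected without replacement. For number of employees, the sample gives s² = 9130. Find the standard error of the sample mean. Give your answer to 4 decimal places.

1.9223

Under SRS without replacement, Var(ȳ) = (1 − f)·s²/n with f = n/N = 2280/29518 = 0.07724101.
Var(ȳ) = (1 − 0.07724101)·9130/2280 = 0.92275899·4.004386 = 3.6950832.
SE(ȳ) = √(3.6950832) = 1.9223.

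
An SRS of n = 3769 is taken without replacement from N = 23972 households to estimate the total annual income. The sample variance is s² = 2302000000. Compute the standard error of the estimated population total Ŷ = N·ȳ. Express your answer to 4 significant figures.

1.720 × 10^7

Var(Ŷ) = N²·Var(ȳ) = N²·(1 − n/N)·s²/n.
f = 3769/23972 = 0.15722510; Var(ȳ) = 0.84277490·2302000000/3769 = 514743.39.
Var(Ŷ) = 23972² · 514743.39 = 2.9580078 × 10^14.
SE(Ŷ) = √(2.9580078 × 10^14) = 1.720 × 10^7.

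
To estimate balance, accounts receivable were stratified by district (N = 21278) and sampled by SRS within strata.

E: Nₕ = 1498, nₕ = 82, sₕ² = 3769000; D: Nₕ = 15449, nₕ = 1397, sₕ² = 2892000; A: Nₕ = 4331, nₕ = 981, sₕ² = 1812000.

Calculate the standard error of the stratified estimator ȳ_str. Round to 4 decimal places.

Var(ȳ_str) = Σₕ Wₕ²(1 − fₕ)sₕ²/nₕ with Wₕ = Nₕ/N, N = 21278.
E: Wₕ = 0.07040135; term = 0.07040135²·(1 − 0.05473965)·3769000/82 = 215.34051.
D: Wₕ = 0.72605508; term = 0.72605508²·(1 − 0.09042656)·2892000/1397 = 992.61032.
A: Wₕ = 0.20354357; term = 0.20354357²·(1 − 0.22650658)·1812000/981 = 59.191667.
Sum = 1267.1425.
SE = √(1267.1425) = 35.5969.

35.5969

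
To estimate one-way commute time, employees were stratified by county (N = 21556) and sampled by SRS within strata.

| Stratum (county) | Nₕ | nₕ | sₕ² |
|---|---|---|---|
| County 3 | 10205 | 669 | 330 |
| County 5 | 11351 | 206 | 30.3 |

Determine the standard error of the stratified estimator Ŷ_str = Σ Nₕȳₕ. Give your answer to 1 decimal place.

8161.5

Var(Ŷ_str) = Σₕ Nₕ²(1 − fₕ)sₕ²/nₕ.
County 3: 10205²·(1 − 669/10205)·330/669 = 4.8002856 × 10^7.
County 5: 11351²·(1 − 206/11351)·30.3/206 = 1.8607568 × 10^7.
Sum = 6.6610424 × 10^7.
SE = √(6.6610424 × 10^7) = 8161.5.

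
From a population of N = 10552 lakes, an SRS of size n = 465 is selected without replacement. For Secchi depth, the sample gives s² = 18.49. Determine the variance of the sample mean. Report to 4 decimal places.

0.0380

Under SRS without replacement, Var(ȳ) = (1 − f)·s²/n with f = n/N = 465/10552 = 0.04406748.
Var(ȳ) = (1 − 0.04406748)·18.49/465 = 0.95593252·0.039763441 = 0.038011166.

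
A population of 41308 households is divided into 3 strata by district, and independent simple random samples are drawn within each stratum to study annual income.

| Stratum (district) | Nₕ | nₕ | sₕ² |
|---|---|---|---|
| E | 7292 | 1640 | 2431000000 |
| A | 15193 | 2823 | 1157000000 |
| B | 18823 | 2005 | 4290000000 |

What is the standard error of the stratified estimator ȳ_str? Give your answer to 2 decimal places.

691.30

Var(ȳ_str) = Σₕ Wₕ²(1 − fₕ)sₕ²/nₕ with Wₕ = Nₕ/N, N = 41308.
E: Wₕ = 0.17652755; term = 0.17652755²·(1 − 0.22490400)·2431000000/1640 = 35803.179.
A: Wₕ = 0.36779801; term = 0.36779801²·(1 − 0.18580925)·1157000000/2823 = 45140.606.
B: Wₕ = 0.45567445; term = 0.45567445²·(1 − 0.10651862)·4290000000/2005 = 396951.79.
Sum = 477895.58.
SE = √(477895.58) = 691.30.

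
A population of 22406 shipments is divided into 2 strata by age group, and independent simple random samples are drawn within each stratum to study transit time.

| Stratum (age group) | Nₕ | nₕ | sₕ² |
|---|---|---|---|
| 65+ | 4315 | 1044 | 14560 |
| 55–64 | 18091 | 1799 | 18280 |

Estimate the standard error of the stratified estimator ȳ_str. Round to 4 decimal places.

2.5214

Var(ȳ_str) = Σₕ Wₕ²(1 − fₕ)sₕ²/nₕ with Wₕ = Nₕ/N, N = 22406.
65+: Wₕ = 0.19258234; term = 0.19258234²·(1 − 0.24194670)·14560/1044 = 0.39209703.
55–64: Wₕ = 0.80741766; term = 0.80741766²·(1 − 0.09944171)·18280/1799 = 5.9655891.
Sum = 6.3576861.
SE = √(6.3576861) = 2.5214.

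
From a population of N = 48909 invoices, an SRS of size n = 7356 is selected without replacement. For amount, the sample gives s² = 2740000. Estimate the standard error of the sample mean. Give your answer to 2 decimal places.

17.79

Under SRS without replacement, Var(ȳ) = (1 − f)·s²/n with f = n/N = 7356/48909 = 0.15040177.
Var(ȳ) = (1 − 0.15040177)·2740000/7356 = 0.84959823·372.48505 = 316.46264.
SE(ȳ) = √(316.46264) = 17.79.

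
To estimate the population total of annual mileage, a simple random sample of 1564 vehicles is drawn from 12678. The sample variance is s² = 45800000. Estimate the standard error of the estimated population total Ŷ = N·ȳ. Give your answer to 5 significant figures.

Var(Ŷ) = N²·Var(ȳ) = N²·(1 − n/N)·s²/n.
f = 1564/12678 = 0.12336331; Var(ȳ) = 0.87663669·45800000/1564 = 25671.33.
Var(Ŷ) = 12678² · 25671.33 = 4.1261961 × 10^12.
SE(Ŷ) = √(4.1261961 × 10^12) = 2.0313 × 10^6.

2.0313 × 10^6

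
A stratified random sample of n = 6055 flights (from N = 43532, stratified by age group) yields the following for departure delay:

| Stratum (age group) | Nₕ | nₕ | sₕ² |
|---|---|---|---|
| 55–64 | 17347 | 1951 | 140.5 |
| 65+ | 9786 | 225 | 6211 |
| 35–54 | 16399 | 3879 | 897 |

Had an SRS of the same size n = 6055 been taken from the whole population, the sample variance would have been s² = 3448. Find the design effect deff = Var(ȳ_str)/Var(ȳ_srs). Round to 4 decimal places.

2.8519

Var(ȳ_str) = Σ Wₕ²(1−fₕ)sₕ²/nₕ with Wₕ = Nₕ/43532:
  55–64: (17347/43532)²·(1−1951/17347)·140.5/1951 = 0.010149253
  65+: (9786/43532)²·(1−225/9786)·6211/225 = 1.3629198
  35–54: (16399/43532)²·(1−3879/16399)·897/3879 = 0.025054003
  → Var(ȳ_str) = 1.3981231.
Var(ȳ_srs) = (1 − 6055/43532)·3448/6055 = 0.49024064.
deff = 1.3981231 / 0.49024064 = 2.8519.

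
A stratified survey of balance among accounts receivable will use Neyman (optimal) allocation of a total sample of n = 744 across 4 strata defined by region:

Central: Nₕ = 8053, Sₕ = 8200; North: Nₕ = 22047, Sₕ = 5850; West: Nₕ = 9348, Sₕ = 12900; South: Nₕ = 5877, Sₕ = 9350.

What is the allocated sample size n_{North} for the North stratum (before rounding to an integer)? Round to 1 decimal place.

Neyman allocation: nₕ = n·NₕSₕ / Σⱼ NⱼSⱼ.
Σ NⱼSⱼ = 8053·8200 + 22047·5850 + 9348·12900 + 5877·9350 = 3.705487 × 10^8.
n_{North} = 744·22047·5850 / (3.705487 × 10^8) = 259.0.

259.0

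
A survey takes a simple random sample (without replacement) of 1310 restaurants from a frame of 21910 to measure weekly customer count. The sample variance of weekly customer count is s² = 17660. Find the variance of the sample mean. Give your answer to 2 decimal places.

Under SRS without replacement, Var(ȳ) = (1 − f)·s²/n with f = n/N = 1310/21910 = 0.05979005.
Var(ȳ) = (1 − 0.05979005)·17660/1310 = 0.94020995·13.480916 = 12.674891.

12.67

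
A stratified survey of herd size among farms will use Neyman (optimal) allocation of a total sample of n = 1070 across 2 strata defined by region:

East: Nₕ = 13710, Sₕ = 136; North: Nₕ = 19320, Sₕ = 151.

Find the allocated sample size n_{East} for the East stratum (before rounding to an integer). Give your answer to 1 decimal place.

Neyman allocation: nₕ = n·NₕSₕ / Σⱼ NⱼSⱼ.
Σ NⱼSⱼ = 13710·136 + 19320·151 = 4.78188 × 10^6.
n_{East} = 1070·13710·136 / (4.78188 × 10^6) = 417.2.

417.2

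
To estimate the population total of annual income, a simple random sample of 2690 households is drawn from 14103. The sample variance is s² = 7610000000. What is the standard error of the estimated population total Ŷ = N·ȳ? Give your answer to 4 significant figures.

Var(Ŷ) = N²·Var(ȳ) = N²·(1 − n/N)·s²/n.
f = 2690/14103 = 0.19073956; Var(ȳ) = 0.80926044·7610000000/2690 = 2.2893948 × 10^6.
Var(Ŷ) = 14103² · (2.2893948 × 10^6) = 4.5534828 × 10^14.
SE(Ŷ) = √(4.5534828 × 10^14) = 2.134 × 10^7.

2.134 × 10^7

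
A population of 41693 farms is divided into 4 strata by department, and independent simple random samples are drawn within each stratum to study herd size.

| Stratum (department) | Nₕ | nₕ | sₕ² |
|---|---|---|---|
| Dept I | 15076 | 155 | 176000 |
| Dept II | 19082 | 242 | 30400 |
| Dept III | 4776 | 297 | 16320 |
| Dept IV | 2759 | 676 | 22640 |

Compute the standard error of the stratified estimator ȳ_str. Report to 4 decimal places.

Var(ȳ_str) = Σₕ Wₕ²(1 − fₕ)sₕ²/nₕ with Wₕ = Nₕ/N, N = 41693.
Dept I: Wₕ = 0.36159547; term = 0.36159547²·(1 − 0.01028124)·176000/155 = 146.93956.
Dept II: Wₕ = 0.45767875; term = 0.45767875²·(1 − 0.01268211)·30400/242 = 25.979855.
Dept III: Wₕ = 0.11455160; term = 0.11455160²·(1 − 0.06218593)·16320/297 = 0.67621188.
Dept IV: Wₕ = 0.06617418; term = 0.06617418²·(1 − 0.24501631)·22640/676 = 0.11072467.
Sum = 173.70635.
SE = √(173.70635) = 13.1798.

13.1798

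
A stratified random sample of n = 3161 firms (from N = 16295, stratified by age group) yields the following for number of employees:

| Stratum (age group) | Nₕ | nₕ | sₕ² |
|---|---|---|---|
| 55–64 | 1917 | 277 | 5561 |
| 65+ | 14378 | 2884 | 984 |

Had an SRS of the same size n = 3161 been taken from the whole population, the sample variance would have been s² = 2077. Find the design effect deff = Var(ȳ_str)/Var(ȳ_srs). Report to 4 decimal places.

Var(ȳ_str) = Σ Wₕ²(1−fₕ)sₕ²/nₕ with Wₕ = Nₕ/16295:
  55–64: (1917/16295)²·(1−277/1917)·5561/277 = 0.23770064
  65+: (14378/16295)²·(1−2884/14378)·984/2884 = 0.21235417
  → Var(ȳ_str) = 0.45005481.
Var(ȳ_srs) = (1 − 3161/16295)·2077/3161 = 0.52960814.
deff = 0.45005481 / 0.52960814 = 0.8498.

0.8498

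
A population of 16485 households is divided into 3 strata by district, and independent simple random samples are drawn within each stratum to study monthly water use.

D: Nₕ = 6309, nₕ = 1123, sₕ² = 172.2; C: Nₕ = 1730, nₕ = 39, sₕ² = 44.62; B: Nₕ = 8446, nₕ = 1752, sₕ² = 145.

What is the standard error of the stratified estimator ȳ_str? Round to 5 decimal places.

Var(ȳ_str) = Σₕ Wₕ²(1 − fₕ)sₕ²/nₕ with Wₕ = Nₕ/N, N = 16485.
D: Wₕ = 0.38271156; term = 0.38271156²·(1 − 0.17799968)·172.2/1123 = 0.018461566.
C: Wₕ = 0.10494389; term = 0.10494389²·(1 − 0.02254335)·44.62/39 = 0.012316201.
B: Wₕ = 0.51234456; term = 0.51234456²·(1 − 0.20743547)·145/1752 = 0.0172184.
Sum = 0.047996167.
SE = √(0.047996167) = 0.21908.

0.21908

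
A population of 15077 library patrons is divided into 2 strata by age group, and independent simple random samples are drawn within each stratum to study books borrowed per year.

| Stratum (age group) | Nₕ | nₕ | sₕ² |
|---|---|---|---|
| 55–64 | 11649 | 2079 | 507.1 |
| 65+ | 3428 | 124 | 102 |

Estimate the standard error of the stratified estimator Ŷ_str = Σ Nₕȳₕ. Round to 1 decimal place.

Var(Ŷ_str) = Σₕ Nₕ²(1 − fₕ)sₕ²/nₕ.
55–64: 11649²·(1 − 2079/11649)·507.1/2079 = 2.7191909 × 10^7.
65+: 3428²·(1 − 124/3428)·102/124 = 9.3166405 × 10^6.
Sum = 3.650855 × 10^7.
SE = √(3.650855 × 10^7) = 6042.2.

6042.2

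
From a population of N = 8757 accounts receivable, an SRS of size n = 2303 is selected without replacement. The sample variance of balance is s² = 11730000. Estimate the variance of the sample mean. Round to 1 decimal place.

3753.9

Under SRS without replacement, Var(ȳ) = (1 − f)·s²/n with f = n/N = 2303/8757 = 0.26298961.
Var(ȳ) = (1 − 0.26298961)·11730000/2303 = 0.73701039·5093.3565 = 3753.8567.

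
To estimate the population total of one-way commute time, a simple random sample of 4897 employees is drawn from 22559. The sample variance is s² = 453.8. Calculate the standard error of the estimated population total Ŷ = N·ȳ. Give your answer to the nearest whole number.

6076

Var(Ŷ) = N²·Var(ȳ) = N²·(1 − n/N)·s²/n.
f = 4897/22559 = 0.21707522; Var(ȳ) = 0.78292478·453.8/4897 = 0.072552841.
Var(Ŷ) = 22559² · 0.072552841 = 3.6922756 × 10^7.
SE(Ŷ) = √(3.6922756 × 10^7) = 6076.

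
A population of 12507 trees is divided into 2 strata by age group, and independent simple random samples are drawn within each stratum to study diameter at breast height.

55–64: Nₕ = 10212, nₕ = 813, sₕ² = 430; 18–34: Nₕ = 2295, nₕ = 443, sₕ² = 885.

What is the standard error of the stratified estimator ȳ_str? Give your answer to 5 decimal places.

0.61548

Var(ȳ_str) = Σₕ Wₕ²(1 − fₕ)sₕ²/nₕ with Wₕ = Nₕ/N, N = 12507.
55–64: Wₕ = 0.81650276; term = 0.81650276²·(1 − 0.07961222)·430/813 = 0.32453689.
18–34: Wₕ = 0.18349724; term = 0.18349724²·(1 − 0.19302832)·885/443 = 0.054282135.
Sum = 0.37881903.
SE = √(0.37881903) = 0.61548.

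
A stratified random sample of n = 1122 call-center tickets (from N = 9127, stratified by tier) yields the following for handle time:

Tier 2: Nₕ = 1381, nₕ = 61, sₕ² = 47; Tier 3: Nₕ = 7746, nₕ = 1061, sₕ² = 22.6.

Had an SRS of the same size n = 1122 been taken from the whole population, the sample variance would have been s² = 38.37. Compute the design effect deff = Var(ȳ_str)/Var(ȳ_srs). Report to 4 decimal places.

Var(ȳ_str) = Σ Wₕ²(1−fₕ)sₕ²/nₕ with Wₕ = Nₕ/9127:
  Tier 2: (1381/9127)²·(1−61/1381)·47/61 = 0.016860853
  Tier 3: (7746/9127)²·(1−1061/7746)·22.6/1061 = 0.01324085
  → Var(ȳ_str) = 0.030101703.
Var(ȳ_srs) = (1 − 1122/9127)·38.37/1122 = 0.029993851.
deff = 0.030101703 / 0.029993851 = 1.0036.

1.0036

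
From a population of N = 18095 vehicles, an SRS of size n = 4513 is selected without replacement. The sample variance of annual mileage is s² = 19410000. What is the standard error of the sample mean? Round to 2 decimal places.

Under SRS without replacement, Var(ȳ) = (1 − f)·s²/n with f = n/N = 4513/18095 = 0.24940591.
Var(ȳ) = (1 − 0.24940591)·19410000/4513 = 0.75059409·4300.9085 = 3228.2365.
SE(ȳ) = √(3228.2365) = 56.82.

56.82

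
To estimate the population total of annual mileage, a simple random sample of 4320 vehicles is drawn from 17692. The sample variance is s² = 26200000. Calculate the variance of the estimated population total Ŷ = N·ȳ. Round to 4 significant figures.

1.435 × 10^12

Var(Ŷ) = N²·Var(ȳ) = N²·(1 − n/N)·s²/n.
f = 4320/17692 = 0.24417816; Var(ȳ) = 0.75582184·26200000/4320 = 4583.9195.
Var(Ŷ) = 17692² · 4583.9195 = 1.4347983 × 10^12.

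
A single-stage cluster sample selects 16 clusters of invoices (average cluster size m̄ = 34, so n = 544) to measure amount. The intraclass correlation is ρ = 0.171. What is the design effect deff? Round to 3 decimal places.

6.643

deff = 1 + (34 − 1)·0.171 = 1 + 5.643 = 6.643.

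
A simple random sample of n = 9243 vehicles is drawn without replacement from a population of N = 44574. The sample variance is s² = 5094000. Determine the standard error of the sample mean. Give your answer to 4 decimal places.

Under SRS without replacement, Var(ȳ) = (1 − f)·s²/n with f = n/N = 9243/44574 = 0.20736304.
Var(ȳ) = (1 − 0.20736304)·5094000/9243 = 0.79263696·551.11977 = 436.8379.
SE(ȳ) = √(436.8379) = 20.9007.

20.9007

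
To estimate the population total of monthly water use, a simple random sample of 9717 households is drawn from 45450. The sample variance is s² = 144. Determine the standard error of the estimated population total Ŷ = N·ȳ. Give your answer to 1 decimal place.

4905.9

Var(Ŷ) = N²·Var(ȳ) = N²·(1 − n/N)·s²/n.
f = 9717/45450 = 0.21379538; Var(ȳ) = 0.78620462·144/9717 = 0.011651072.
Var(Ŷ) = 45450² · 0.011651072 = 2.4067649 × 10^7.
SE(Ŷ) = √(2.4067649 × 10^7) = 4905.9.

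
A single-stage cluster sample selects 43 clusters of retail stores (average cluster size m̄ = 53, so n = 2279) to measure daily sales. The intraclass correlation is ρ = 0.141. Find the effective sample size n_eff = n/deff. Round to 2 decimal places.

deff = 1 + (53 − 1)·0.141 = 1 + 7.332 = 8.332.
n_eff = 2279 / 8.332 = 273.52.

273.52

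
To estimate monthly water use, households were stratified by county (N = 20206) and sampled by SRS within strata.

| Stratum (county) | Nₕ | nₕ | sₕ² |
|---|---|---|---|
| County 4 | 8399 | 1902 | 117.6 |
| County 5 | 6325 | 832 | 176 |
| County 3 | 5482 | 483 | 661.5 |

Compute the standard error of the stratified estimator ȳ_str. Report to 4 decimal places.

Var(ȳ_str) = Σₕ Wₕ²(1 − fₕ)sₕ²/nₕ with Wₕ = Nₕ/N, N = 20206.
County 4: Wₕ = 0.41566861; term = 0.41566861²·(1 − 0.22645553)·117.6/1902 = 0.0082637384.
County 5: Wₕ = 0.31302583; term = 0.31302583²·(1 − 0.13154150)·176/832 = 0.018001089.
County 3: Wₕ = 0.27130555; term = 0.27130555²·(1 − 0.08810653)·661.5/483 = 0.091927233.
Sum = 0.11819206.
SE = √(0.11819206) = 0.3438.

0.3438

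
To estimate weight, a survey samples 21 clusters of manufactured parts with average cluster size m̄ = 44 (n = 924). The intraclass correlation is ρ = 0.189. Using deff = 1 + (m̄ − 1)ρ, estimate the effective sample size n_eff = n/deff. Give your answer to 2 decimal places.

deff = 1 + (44 − 1)·0.189 = 1 + 8.127 = 9.127.
n_eff = 924 / 9.127 = 101.24.

101.24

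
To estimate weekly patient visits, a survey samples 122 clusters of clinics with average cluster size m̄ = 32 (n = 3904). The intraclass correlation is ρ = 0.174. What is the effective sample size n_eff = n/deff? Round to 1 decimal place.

610.6

deff = 1 + (32 − 1)·0.174 = 1 + 5.394 = 6.394.
n_eff = 3904 / 6.394 = 610.6.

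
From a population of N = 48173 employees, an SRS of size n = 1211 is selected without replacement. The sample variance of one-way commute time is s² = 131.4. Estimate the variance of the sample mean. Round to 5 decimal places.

0.10578

Under SRS without replacement, Var(ȳ) = (1 − f)·s²/n with f = n/N = 1211/48173 = 0.02513856.
Var(ȳ) = (1 − 0.02513856)·131.4/1211 = 0.97486144·0.10850537 = 0.1057777.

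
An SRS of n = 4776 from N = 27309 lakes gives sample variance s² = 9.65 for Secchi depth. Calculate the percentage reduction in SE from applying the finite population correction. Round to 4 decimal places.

f = n/N = 4776/27309 = 0.17488740.
SE_no-fpc = √(s²/n) = 0.044950186; SE_fpc = √((1−f)s²/n) = 0.040830821.
Ratio = √(1−f) = 0.90835709. Reduction = 100·(1 − 0.90835709) = 9.1643%.

9.1643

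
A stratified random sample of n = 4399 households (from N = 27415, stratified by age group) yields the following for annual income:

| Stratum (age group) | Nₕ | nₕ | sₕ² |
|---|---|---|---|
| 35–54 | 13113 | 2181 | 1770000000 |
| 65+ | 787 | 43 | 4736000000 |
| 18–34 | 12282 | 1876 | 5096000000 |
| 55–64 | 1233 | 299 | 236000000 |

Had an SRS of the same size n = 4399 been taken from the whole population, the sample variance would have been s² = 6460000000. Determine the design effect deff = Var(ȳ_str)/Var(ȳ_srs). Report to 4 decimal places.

0.5708

Var(ȳ_str) = Σ Wₕ²(1−fₕ)sₕ²/nₕ with Wₕ = Nₕ/27415:
  35–54: (13113/27415)²·(1−2181/13113)·1770000000/2181 = 154789.96
  65+: (787/27415)²·(1−43/787)·4736000000/43 = 85805.358
  18–34: (12282/27415)²·(1−1876/12282)·5096000000/1876 = 461926.63
  55–64: (1233/27415)²·(1−299/1233)·236000000/299 = 1209.412
  → Var(ȳ_str) = 703731.36.
Var(ȳ_srs) = (1 − 4399/27415)·6460000000/4399 = 1.2328781 × 10^6.
deff = 703731.36 / (1.2328781 × 10^6) = 0.5708.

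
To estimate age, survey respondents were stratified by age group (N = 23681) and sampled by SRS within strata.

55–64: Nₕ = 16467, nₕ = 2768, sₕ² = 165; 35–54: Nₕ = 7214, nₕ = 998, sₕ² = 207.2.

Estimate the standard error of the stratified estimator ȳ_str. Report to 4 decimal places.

0.2014

Var(ȳ_str) = Σₕ Wₕ²(1 − fₕ)sₕ²/nₕ with Wₕ = Nₕ/N, N = 23681.
55–64: Wₕ = 0.69536759; term = 0.69536759²·(1 − 0.16809376)·165/2768 = 0.023978452.
35–54: Wₕ = 0.30463241; term = 0.30463241²·(1 − 0.13834211)·207.2/998 = 0.01660146.
Sum = 0.040579912.
SE = √(0.040579912) = 0.2014.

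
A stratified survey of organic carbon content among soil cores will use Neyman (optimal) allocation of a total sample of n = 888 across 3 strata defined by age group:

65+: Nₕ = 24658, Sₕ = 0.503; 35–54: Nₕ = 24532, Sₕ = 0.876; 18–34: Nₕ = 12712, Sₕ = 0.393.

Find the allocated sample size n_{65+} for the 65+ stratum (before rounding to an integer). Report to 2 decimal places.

Neyman allocation: nₕ = n·NₕSₕ / Σⱼ NⱼSⱼ.
Σ NⱼSⱼ = 24658·0.503 + 24532·0.876 + 12712·0.393 = 38888.822.
n_{65+} = 888·24658·0.503 / 38888.822 = 283.21.

283.21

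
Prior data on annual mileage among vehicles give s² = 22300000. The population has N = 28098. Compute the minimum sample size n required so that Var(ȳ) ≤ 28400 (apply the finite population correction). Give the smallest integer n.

764

Without fpc, n₀ = s²/D = 22300000/28400 = 785.2113.
With fpc, (1 − n/N)·s²/n ≤ D requires n ≥ n₀/(1 + n₀/N) = 785.2113/(1 + 785.2113/28098) = 763.8648.
Rounding up, n = 764.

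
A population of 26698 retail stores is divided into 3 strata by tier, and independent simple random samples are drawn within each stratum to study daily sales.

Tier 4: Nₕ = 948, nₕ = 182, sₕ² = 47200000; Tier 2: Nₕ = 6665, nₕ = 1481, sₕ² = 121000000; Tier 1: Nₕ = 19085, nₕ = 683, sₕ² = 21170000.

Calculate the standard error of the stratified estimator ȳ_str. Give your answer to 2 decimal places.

139.63

Var(ȳ_str) = Σₕ Wₕ²(1 − fₕ)sₕ²/nₕ with Wₕ = Nₕ/N, N = 26698.
Tier 4: Wₕ = 0.03550828; term = 0.03550828²·(1 − 0.19198312)·47200000/182 = 264.21061.
Tier 2: Wₕ = 0.24964417; term = 0.24964417²·(1 − 0.22220555)·121000000/1481 = 3960.3904.
Tier 1: Wₕ = 0.71484755; term = 0.71484755²·(1 − 0.03578727)·21170000/683 = 15272.14.
Sum = 19496.741.
SE = √(19496.741) = 139.63.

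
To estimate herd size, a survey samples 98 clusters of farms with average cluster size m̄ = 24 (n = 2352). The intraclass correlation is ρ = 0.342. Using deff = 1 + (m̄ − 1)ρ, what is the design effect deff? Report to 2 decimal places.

deff = 1 + (24 − 1)·0.342 = 1 + 7.866 = 8.866.

8.87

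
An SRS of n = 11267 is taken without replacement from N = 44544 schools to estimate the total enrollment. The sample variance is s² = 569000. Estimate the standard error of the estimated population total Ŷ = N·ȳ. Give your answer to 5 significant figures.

273600

Var(Ŷ) = N²·Var(ȳ) = N²·(1 − n/N)·s²/n.
f = 11267/44544 = 0.25294091; Var(ȳ) = 0.74705909·569000/11267 = 37.727578.
Var(Ŷ) = 44544² · 37.727578 = 7.4857851 × 10^10.
SE(Ŷ) = √(7.4857851 × 10^10) = 273600.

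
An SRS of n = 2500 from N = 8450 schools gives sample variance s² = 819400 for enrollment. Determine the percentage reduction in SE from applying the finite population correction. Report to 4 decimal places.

f = n/N = 2500/8450 = 0.29585799.
SE_no-fpc = √(s²/n) = 18.104143; SE_fpc = √((1−f)s²/n) = 15.19176.
Ratio = √(1−f) = 0.83913170. Reduction = 100·(1 − 0.83913170) = 16.0868%.

16.0868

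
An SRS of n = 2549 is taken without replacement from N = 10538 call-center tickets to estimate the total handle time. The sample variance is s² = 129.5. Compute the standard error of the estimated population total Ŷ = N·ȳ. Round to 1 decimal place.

Var(Ŷ) = N²·Var(ȳ) = N²·(1 − n/N)·s²/n.
f = 2549/10538 = 0.24188651; Var(ȳ) = 0.75811349·129.5/2549 = 0.038515378.
Var(Ŷ) = 10538² · 0.038515378 = 4.2771113 × 10^6.
SE(Ŷ) = √(4.2771113 × 10^6) = 2068.1.

2068.1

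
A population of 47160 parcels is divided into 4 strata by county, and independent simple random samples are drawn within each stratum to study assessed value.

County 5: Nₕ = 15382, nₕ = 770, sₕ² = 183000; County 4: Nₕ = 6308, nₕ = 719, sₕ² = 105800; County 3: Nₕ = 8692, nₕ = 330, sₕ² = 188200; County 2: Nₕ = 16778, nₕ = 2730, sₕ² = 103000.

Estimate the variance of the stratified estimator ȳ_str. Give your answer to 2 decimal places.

Var(ȳ_str) = Σₕ Wₕ²(1 − fₕ)sₕ²/nₕ with Wₕ = Nₕ/N, N = 47160.
County 5: Wₕ = 0.32616624; term = 0.32616624²·(1 − 0.05005851)·183000/770 = 24.017912.
County 4: Wₕ = 0.13375742; term = 0.13375742²·(1 − 0.11398224)·105800/719 = 2.3325716.
County 3: Wₕ = 0.18430874; term = 0.18430874²·(1 − 0.03796595)·188200/330 = 18.637513.
County 2: Wₕ = 0.35576760; term = 0.35576760²·(1 − 0.16271308)·103000/2730 = 3.998358.
Sum = 48.986355.

48.99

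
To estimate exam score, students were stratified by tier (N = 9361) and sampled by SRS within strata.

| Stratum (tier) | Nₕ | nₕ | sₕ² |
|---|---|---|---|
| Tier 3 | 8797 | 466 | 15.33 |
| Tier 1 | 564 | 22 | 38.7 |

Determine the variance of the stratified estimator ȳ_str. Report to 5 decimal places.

0.03365

Var(ȳ_str) = Σₕ Wₕ²(1 − fₕ)sₕ²/nₕ with Wₕ = Nₕ/N, N = 9361.
Tier 3: Wₕ = 0.93975003; term = 0.93975003²·(1 − 0.05297260)·15.33/466 = 0.02751335.
Tier 1: Wₕ = 0.06024997; term = 0.06024997²·(1 − 0.03900709)·38.7/22 = 0.0061365204.
Sum = 0.03364987.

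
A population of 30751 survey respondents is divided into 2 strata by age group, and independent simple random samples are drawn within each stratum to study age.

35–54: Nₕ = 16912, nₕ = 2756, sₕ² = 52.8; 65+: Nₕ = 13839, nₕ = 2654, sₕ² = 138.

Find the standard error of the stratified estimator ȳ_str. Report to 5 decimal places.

Var(ȳ_str) = Σₕ Wₕ²(1 − fₕ)sₕ²/nₕ with Wₕ = Nₕ/N, N = 30751.
35–54: Wₕ = 0.54996585; term = 0.54996585²·(1 − 0.16296121)·52.8/2756 = 0.0048503351.
65+: Wₕ = 0.45003415; term = 0.45003415²·(1 − 0.19177686)·138/2654 = 0.0085113878.
Sum = 0.013361723.
SE = √(0.013361723) = 0.11559.

0.11559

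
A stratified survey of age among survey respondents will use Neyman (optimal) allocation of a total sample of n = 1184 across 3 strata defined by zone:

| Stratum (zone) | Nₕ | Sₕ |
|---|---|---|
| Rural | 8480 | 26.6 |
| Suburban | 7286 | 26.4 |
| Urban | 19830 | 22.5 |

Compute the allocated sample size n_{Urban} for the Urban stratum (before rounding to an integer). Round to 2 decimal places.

611.36

Neyman allocation: nₕ = n·NₕSₕ / Σⱼ NⱼSⱼ.
Σ NⱼSⱼ = 8480·26.6 + 7286·26.4 + 19830·22.5 = 864093.4.
n_{Urban} = 1184·19830·22.5 / 864093.4 = 611.36.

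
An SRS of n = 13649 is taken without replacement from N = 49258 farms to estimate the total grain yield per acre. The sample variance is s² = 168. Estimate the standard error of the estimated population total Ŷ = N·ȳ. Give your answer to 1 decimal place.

Var(Ŷ) = N²·Var(ȳ) = N²·(1 − n/N)·s²/n.
f = 13649/49258 = 0.27709205; Var(ȳ) = 0.72290795·168/13649 = 0.0088979805.
Var(Ŷ) = 49258² · 0.0088979805 = 2.158962 × 10^7.
SE(Ŷ) = √(2.158962 × 10^7) = 4646.5.

4646.5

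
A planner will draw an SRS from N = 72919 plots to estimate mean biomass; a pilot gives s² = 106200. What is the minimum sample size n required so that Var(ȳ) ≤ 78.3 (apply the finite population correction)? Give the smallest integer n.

Without fpc, n₀ = s²/D = 106200/78.3 = 1356.3218.
With fpc, (1 − n/N)·s²/n ≤ D requires n ≥ n₀/(1 + n₀/N) = 1356.3218/(1 + 1356.3218/72919) = 1331.5544.
Rounding up, n = 1332.

1332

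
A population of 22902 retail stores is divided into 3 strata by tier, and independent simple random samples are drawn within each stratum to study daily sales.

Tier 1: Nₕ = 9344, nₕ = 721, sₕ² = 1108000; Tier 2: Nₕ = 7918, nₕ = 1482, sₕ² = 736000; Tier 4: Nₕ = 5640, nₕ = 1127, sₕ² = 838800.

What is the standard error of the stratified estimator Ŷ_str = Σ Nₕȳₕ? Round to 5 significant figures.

Var(Ŷ_str) = Σₕ Nₕ²(1 − fₕ)sₕ²/nₕ.
Tier 1: 9344²·(1 − 721/9344)·1108000/721 = 1.238214 × 10^11.
Tier 2: 7918²·(1 − 1482/7918)·736000/1482 = 2.5308193 × 10^10.
Tier 4: 5640²·(1 − 1127/5640)·838800/1127 = 1.8944317 × 10^10.
Sum = 1.6807391 × 10^11.
SE = √(1.6807391 × 10^11) = 409970.

409970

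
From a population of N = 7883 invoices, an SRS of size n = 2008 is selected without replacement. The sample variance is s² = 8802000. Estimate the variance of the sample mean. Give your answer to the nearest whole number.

3267

Under SRS without replacement, Var(ȳ) = (1 − f)·s²/n with f = n/N = 2008/7883 = 0.25472536.
Var(ȳ) = (1 − 0.25472536)·8802000/2008 = 0.74527464·4383.4661 = 3266.8862.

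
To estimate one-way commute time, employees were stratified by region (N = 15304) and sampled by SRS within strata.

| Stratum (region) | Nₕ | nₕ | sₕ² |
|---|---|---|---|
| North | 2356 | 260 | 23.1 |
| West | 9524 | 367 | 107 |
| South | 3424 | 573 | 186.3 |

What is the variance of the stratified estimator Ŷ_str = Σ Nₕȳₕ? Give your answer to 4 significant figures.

Var(Ŷ_str) = Σₕ Nₕ²(1 − fₕ)sₕ²/nₕ.
North: 2356²·(1 − 260/2356)·23.1/260 = 438737.94.
West: 9524²·(1 − 367/9524)·107/367 = 2.5426718 × 10^7.
South: 3424²·(1 − 573/3424)·186.3/573 = 3.1738705 × 10^6.
Sum = 2.9039326 × 10^7.

2.904 × 10^7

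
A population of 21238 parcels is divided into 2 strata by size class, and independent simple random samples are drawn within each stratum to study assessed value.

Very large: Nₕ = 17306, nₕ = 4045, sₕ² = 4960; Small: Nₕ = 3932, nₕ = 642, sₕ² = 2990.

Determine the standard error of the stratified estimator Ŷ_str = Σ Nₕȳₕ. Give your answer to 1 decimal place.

18483.9

Var(Ŷ_str) = Σₕ Nₕ²(1 − fₕ)sₕ²/nₕ.
Very large: 17306²·(1 − 4045/17306)·4960/4045 = 2.814078 × 10^8.
Small: 3932²·(1 − 642/3932)·2990/642 = 6.0248407 × 10^7.
Sum = 3.4165621 × 10^8.
SE = √(3.4165621 × 10^8) = 18483.9.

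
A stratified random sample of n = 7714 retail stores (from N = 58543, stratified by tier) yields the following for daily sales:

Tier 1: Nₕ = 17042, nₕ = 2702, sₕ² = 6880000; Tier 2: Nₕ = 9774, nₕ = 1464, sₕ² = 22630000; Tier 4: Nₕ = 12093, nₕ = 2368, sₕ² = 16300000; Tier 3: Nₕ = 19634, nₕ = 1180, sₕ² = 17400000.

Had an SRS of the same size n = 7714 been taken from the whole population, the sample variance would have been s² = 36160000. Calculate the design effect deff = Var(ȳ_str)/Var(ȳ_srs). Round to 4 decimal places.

Var(ȳ_str) = Σ Wₕ²(1−fₕ)sₕ²/nₕ with Wₕ = Nₕ/58543:
  Tier 1: (17042/58543)²·(1−2702/17042)·6880000/2702 = 181.56112
  Tier 2: (9774/58543)²·(1−1464/9774)·22630000/1464 = 366.32528
  Tier 4: (12093/58543)²·(1−2368/12093)·16300000/2368 = 236.19985
  Tier 3: (19634/58543)²·(1−1180/19634)·17400000/1180 = 1558.894
  → Var(ȳ_str) = 2342.9803.
Var(ȳ_srs) = (1 − 7714/58543)·36160000/7714 = 4069.9154.
deff = 2342.9803 / 4069.9154 = 0.5757.

0.5757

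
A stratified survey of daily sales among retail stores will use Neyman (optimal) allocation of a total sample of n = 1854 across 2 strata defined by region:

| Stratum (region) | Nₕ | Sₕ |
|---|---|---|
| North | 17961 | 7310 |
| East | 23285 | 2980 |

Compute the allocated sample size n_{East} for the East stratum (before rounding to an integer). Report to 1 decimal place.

641.0

Neyman allocation: nₕ = n·NₕSₕ / Σⱼ NⱼSⱼ.
Σ NⱼSⱼ = 17961·7310 + 23285·2980 = 2.0068421 × 10^8.
n_{East} = 1854·23285·2980 / (2.0068421 × 10^8) = 641.0.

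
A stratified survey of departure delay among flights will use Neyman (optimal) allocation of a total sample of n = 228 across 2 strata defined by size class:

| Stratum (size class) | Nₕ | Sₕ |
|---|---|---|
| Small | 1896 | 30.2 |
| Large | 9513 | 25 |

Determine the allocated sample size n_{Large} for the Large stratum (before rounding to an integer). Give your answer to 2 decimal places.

183.76

Neyman allocation: nₕ = n·NₕSₕ / Σⱼ NⱼSⱼ.
Σ NⱼSⱼ = 1896·30.2 + 9513·25 = 295084.2.
n_{Large} = 228·9513·25 / 295084.2 = 183.76.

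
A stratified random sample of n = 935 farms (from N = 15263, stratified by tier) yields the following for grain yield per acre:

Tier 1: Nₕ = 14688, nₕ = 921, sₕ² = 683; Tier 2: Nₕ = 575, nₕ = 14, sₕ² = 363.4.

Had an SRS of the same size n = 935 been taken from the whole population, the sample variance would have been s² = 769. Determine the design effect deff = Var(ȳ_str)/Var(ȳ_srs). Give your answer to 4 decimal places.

0.8803

Var(ȳ_str) = Σ Wₕ²(1−fₕ)sₕ²/nₕ with Wₕ = Nₕ/15263:
  Tier 1: (14688/15263)²·(1−921/14688)·683/921 = 0.6436996
  Tier 2: (575/15263)²·(1−14/575)·363.4/14 = 0.035942459
  → Var(ȳ_str) = 0.67964206.
Var(ȳ_srs) = (1 − 935/15263)·769/935 = 0.77207661.
deff = 0.67964206 / 0.77207661 = 0.8803.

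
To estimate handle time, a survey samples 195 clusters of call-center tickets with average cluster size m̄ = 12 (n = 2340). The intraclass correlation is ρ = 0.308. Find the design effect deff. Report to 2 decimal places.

deff = 1 + (12 − 1)·0.308 = 1 + 3.388 = 4.388.

4.39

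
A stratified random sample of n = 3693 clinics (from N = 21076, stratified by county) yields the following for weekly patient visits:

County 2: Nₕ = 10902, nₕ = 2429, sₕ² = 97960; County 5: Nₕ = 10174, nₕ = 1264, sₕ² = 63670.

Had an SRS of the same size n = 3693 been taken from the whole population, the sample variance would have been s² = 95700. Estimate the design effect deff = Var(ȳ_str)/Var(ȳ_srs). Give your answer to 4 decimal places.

Var(ȳ_str) = Σ Wₕ²(1−fₕ)sₕ²/nₕ with Wₕ = Nₕ/21076:
  County 2: (10902/21076)²·(1−2429/10902)·97960/2429 = 8.3866451
  County 5: (10174/21076)²·(1−1264/10174)·63670/1264 = 10.279709
  → Var(ȳ_str) = 18.666354.
Var(ȳ_srs) = (1 − 3693/21076)·95700/3693 = 21.373181.
deff = 18.666354 / 21.373181 = 0.8734.

0.8734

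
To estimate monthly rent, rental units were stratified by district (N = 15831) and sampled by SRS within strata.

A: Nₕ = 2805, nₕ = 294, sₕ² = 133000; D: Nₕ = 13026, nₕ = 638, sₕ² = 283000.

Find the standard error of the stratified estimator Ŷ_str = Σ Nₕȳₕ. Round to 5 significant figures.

Var(Ŷ_str) = Σₕ Nₕ²(1 − fₕ)sₕ²/nₕ.
A: 2805²·(1 − 294/2805)·133000/294 = 3.1862796 × 10^9.
D: 13026²·(1 − 638/13026)·283000/638 = 7.1577747 × 10^10.
Sum = 7.4764027 × 10^10.
SE = √(7.4764027 × 10^10) = 273430.

273430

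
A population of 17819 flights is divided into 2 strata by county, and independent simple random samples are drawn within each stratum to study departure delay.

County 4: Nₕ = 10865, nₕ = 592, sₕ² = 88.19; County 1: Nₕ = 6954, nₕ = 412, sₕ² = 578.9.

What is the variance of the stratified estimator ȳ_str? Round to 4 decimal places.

Var(ȳ_str) = Σₕ Wₕ²(1 − fₕ)sₕ²/nₕ with Wₕ = Nₕ/N, N = 17819.
County 4: Wₕ = 0.60974241; term = 0.60974241²·(1 − 0.05448688)·88.19/592 = 0.052367037.
County 1: Wₕ = 0.39025759; term = 0.39025759²·(1 − 0.05924648)·578.9/412 = 0.20131906.
Sum = 0.2536861.

0.2537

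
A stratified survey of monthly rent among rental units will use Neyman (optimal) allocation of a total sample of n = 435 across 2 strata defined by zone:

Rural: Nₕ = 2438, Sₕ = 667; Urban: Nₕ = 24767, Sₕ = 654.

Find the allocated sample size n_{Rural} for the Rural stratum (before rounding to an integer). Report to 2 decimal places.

39.69

Neyman allocation: nₕ = n·NₕSₕ / Σⱼ NⱼSⱼ.
Σ NⱼSⱼ = 2438·667 + 24767·654 = 1.7823764 × 10^7.
n_{Rural} = 435·2438·667 / (1.7823764 × 10^7) = 39.69.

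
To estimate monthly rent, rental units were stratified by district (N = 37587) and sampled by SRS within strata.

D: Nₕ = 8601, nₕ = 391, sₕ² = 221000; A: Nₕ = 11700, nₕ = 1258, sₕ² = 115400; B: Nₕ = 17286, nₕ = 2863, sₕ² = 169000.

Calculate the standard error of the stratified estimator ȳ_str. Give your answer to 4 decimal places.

Var(ȳ_str) = Σₕ Wₕ²(1 − fₕ)sₕ²/nₕ with Wₕ = Nₕ/N, N = 37587.
D: Wₕ = 0.22882912; term = 0.22882912²·(1 − 0.04545983)·221000/391 = 28.2509.
A: Wₕ = 0.31127784; term = 0.31127784²·(1 − 0.10752137)·115400/1258 = 7.93267.
B: Wₕ = 0.45989305; term = 0.45989305²·(1 − 0.16562536)·169000/2863 = 10.416939.
Sum = 46.600509.
SE = √(46.600509) = 6.8265.

6.8265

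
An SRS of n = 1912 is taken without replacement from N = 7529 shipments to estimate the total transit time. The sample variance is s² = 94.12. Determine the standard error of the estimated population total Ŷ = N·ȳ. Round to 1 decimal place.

Var(Ŷ) = N²·Var(ȳ) = N²·(1 − n/N)·s²/n.
f = 1912/7529 = 0.25395139; Var(ȳ) = 0.74604861·94.12/1912 = 0.036724945.
Var(Ŷ) = 7529² · 0.036724945 = 2.0817844 × 10^6.
SE(Ŷ) = √(2.0817844 × 10^6) = 1442.8.

1442.8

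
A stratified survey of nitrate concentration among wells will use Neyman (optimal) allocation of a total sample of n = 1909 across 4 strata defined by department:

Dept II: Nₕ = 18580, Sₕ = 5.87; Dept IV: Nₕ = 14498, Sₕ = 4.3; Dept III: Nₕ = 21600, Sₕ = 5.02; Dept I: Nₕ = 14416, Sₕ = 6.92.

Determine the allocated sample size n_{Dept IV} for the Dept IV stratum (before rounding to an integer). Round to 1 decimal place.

313.5

Neyman allocation: nₕ = n·NₕSₕ / Σⱼ NⱼSⱼ.
Σ NⱼSⱼ = 18580·5.87 + 14498·4.3 + 21600·5.02 + 14416·6.92 = 379596.72.
n_{Dept IV} = 1909·14498·4.3 / 379596.72 = 313.5.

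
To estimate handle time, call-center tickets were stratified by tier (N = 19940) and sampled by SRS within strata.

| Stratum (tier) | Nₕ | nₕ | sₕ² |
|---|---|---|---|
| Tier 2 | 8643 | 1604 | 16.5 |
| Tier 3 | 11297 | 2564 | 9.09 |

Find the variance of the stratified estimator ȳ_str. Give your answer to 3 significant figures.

0.00245

Var(ȳ_str) = Σₕ Wₕ²(1 − fₕ)sₕ²/nₕ with Wₕ = Nₕ/N, N = 19940.
Tier 2: Wₕ = 0.43345035; term = 0.43345035²·(1 − 0.18558371)·16.5/1604 = 0.0015740001.
Tier 3: Wₕ = 0.56654965; term = 0.56654965²·(1 − 0.22696291)·9.09/2564 = 8.7967478 × 10^-4.
Sum = 0.0024536749.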